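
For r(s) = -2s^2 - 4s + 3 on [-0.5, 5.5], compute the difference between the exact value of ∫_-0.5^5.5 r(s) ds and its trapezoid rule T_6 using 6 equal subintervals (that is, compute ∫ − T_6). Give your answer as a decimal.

Exact integral: ∫_-0.5^5.5 r(s) ds = -153.
T_6 = -155.
Error = -153 − (-155) = 2.

2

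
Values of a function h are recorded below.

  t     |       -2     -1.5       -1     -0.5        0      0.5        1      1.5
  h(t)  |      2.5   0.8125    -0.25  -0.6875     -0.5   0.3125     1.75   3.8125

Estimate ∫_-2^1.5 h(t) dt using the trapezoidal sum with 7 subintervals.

2.296875

Δt = 0.5.
T_7 = (0.5/2)·[2.5 + 2·0.8125 + 2·(-0.25) + 2·(-0.6875) + 2·(-0.5) + 2·0.3125 + 2·1.75 + 3.8125] = 2.296875.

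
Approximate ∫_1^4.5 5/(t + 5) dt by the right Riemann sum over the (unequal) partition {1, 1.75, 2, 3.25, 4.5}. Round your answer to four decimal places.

Subinterval widths: 0.75, 0.25, 1.25, 1.25.
Right endpoints: 1.75, 2, 3.25, 4.5.
f(1.75) = 20/27, f(2) = 5/7, f(3.25) = 20/33, f(4.5) = 10/19.
Sum = Σ Δt_i · f(t_i).
Sum ≈ 2.1496.

2.1496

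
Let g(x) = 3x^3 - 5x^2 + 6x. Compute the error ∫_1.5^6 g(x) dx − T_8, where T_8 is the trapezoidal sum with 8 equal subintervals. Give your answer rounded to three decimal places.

Exact integral: ∫_1.5^6 g(x) dx = 715.078125.
T_8 ≈ 721.90063.
Error ≈ 715.078125 − 721.90063 ≈ -6.823.

-6.823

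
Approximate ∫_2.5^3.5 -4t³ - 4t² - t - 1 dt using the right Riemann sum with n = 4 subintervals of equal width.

Δt = (3.5 − 2.5)/4 = 0.25.
Right endpoints: 2.75, 3, 3.25, 3.5.
f(2.75) = -117.1875, f(3) = -148, f(3.25) = -183.8125, f(3.5) = -225.
Sum = Δt · [f(2.75) + f(3) + f(3.25) + f(3.5)].
Sum = -168.5.

-168.5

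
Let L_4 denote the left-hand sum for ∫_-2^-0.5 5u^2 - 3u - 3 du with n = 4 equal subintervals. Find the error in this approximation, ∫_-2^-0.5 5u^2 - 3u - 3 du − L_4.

Exact integral: ∫_-2^-0.5 f(u) du = 14.25.
L_4 = 18.78515625.
Error = 14.25 − 18.78515625 = -4.53515625.

-4.53515625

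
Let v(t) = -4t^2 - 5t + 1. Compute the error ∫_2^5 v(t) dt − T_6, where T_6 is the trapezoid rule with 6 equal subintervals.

0.5

Exact integral: ∫_2^5 v(t) dt = -205.5.
T_6 = -206.
Error = -205.5 − (-206) = 0.5.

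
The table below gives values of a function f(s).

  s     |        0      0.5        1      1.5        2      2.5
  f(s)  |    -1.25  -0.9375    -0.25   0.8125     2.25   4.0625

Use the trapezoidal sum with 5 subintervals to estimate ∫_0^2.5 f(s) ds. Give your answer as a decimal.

Δs = 0.5.
T_5 = (0.5/2)·[(-1.25) + 2·(-0.9375) + 2·(-0.25) + 2·0.8125 + 2·2.25 + 4.0625] = 1.640625.

1.640625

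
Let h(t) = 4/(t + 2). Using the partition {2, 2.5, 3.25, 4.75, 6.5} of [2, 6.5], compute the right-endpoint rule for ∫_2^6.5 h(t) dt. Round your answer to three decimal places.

2.728

Subinterval widths: 0.5, 0.75, 1.5, 1.75.
Right endpoints: 2.5, 3.25, 4.75, 6.5.
h(2.5) = 8/9, h(3.25) = 16/21, h(4.75) = 16/27, h(6.5) = 8/17.
Sum = Σ Δt_i · h(t_i).
Sum ≈ 2.728.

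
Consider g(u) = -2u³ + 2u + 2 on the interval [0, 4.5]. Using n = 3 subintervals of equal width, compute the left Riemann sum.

-68.625

Δu = (4.5 − 0)/3 = 1.5.
Left endpoints: 0, 1.5, 3.
g(0) = 2, g(1.5) = -1.75, g(3) = -46.
Sum = Δu · [g(0) + g(1.5) + g(3)].
Sum = -68.625.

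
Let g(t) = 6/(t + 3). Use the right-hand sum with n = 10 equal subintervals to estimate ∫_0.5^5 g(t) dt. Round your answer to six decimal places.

4.749777

Δt = (5 − 0.5)/10 = 0.45.
Right endpoints: 0.95, 1.4, 1.85, 2.3, 2.75, 3.2, 3.65, 4.1, 4.55, 5.
g(0.95) = 120/79, g(1.4) = 15/11, g(1.85) = 120/97, g(2.3) = 60/53, g(2.75) = 24/23, g(3.2) = 30/31, g(3.65) = 120/133, g(4.1) = 60/71, g(4.55) = 120/151, g(5) = 0.75.
Sum = Δt · [g(0.95) + g(1.4) + g(1.85) + ...].
Sum ≈ 4.749777.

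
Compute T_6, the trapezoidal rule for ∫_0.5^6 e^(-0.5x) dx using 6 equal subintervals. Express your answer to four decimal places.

Δx = (6 − 0.5)/6 = 11/12.
f(0.5) ≈ 0.7788, f(17/12) ≈ 0.4925, f(7/3) ≈ 0.3114, f(3.25) ≈ 0.1969, f(25/6) ≈ 0.1245, f(61/12) ≈ 0.0787, f(6) ≈ 0.0498.
T_6 = (Δx/2)·[f(x_0) + 2f(x_1) + ... + 2f(x_{5}) + f(x_6)].
Sum ≈ 1.4835.

1.4835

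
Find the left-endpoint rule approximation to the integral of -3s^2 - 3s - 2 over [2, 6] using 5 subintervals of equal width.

-222.08

Δs = (6 − 2)/5 = 0.8.
Left endpoints: 2, 2.8, 3.6, 4.4, 5.2.
f(2) = -20, f(2.8) = -33.92, f(3.6) = -51.68, f(4.4) = -73.28, f(5.2) = -98.72.
Sum = Δs · [f(2) + f(2.8) + f(3.6) + f(4.4) + f(5.2)].
Sum = -222.08.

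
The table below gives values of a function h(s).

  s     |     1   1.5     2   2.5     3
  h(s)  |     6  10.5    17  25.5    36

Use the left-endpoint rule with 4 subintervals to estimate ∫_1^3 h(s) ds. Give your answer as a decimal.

29.5

Δs = 0.5.
Sum = 0.5·[6 + 10.5 + 17 + 25.5] = 29.5.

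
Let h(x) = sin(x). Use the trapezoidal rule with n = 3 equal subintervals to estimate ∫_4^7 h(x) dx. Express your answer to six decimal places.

-1.288248

Δx = (7 − 4)/3 = 1.
h(4) ≈ -0.756802, h(5) ≈ -0.958924, h(6) ≈ -0.279415, h(7) ≈ 0.656987.
T_3 = (Δx/2)·[h(x_0) + 2h(x_1) + 2h(x_2) + h(x_3)].
Sum ≈ -1.288248.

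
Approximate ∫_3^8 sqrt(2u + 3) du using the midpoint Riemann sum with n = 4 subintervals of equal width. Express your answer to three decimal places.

18.613

Δu = (8 − 3)/4 = 1.25.
Midpoints: 3.625, 4.875, 6.125, 7.375.
f(3.625) ≈ 3.202, f(4.875) ≈ 3.571, f(6.125) ≈ 3.905, f(7.375) ≈ 4.213.
Sum = Δu · [f(3.625) + f(4.875) + f(6.125) + f(7.375)].
Sum ≈ 18.613.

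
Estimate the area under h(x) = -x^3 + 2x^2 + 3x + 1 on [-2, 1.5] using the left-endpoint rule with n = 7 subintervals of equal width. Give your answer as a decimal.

12.6875

Δx = (1.5 − (-2))/7 = 0.5.
Left endpoints: -2, -1.5, -1, -0.5, 0, 0.5, 1.
h(-2) = 11, h(-1.5) = 4.375, h(-1) = 1, h(-0.5) = 0.125, h(0) = 1, h(0.5) = 2.875, h(1) = 5.
Sum = Δx · [h(-2) + h(-1.5) + h(-1) + ...].
Sum = 12.6875.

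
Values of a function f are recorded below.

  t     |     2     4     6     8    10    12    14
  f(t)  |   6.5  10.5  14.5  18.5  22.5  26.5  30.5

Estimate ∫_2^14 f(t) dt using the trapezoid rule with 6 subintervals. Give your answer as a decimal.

Δt = 2.
T_6 = (2/2)·[6.5 + 2·10.5 + 2·14.5 + 2·18.5 + 2·22.5 + 2·26.5 + 30.5] = 222.

222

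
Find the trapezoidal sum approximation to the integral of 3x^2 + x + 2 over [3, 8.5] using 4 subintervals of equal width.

634.94921875

Δx = (8.5 − 3)/4 = 1.375.
f(3) = 32, f(4.375) = 63.796875, f(5.75) = 106.9375, f(7.125) = 161.421875, f(8.5) = 227.25.
T_4 = (Δx/2)·[f(x_0) + 2f(x_1) + 2f(x_2) + 2f(x_3) + f(x_4)].
Sum = 634.94921875.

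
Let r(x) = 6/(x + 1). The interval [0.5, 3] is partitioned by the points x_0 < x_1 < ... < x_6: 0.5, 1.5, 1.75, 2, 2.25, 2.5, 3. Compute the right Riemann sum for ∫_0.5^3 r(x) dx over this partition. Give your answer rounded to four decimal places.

5.0856

Subinterval widths: 1, 0.25, 0.25, 0.25, 0.25, 0.5.
Right endpoints: 1.5, 1.75, 2, 2.25, 2.5, 3.
r(1.5) = 2.4, r(1.75) = 24/11, r(2) = 2, r(2.25) = 24/13, r(2.5) = 12/7, r(3) = 1.5.
Sum = Σ Δx_i · r(x_i).
Sum ≈ 5.0856.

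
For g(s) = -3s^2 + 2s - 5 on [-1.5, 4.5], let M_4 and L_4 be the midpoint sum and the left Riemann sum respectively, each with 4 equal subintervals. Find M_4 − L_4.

-21.375

M_4 = -103.125.
L_4 = -81.75.
M_4 − L_4 = -21.375.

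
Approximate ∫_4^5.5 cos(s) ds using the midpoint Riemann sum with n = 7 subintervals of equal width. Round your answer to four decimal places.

0.0514

Δs = (5.5 − 4)/7 = 3/14.
Midpoints: 115/28, 121/28, 127/28, 4.75, 139/28, 145/28, 151/28.
f(115/28) ≈ -0.5690, f(121/28) ≈ -0.3811, f(127/28) ≈ -0.1758, f(4.75) ≈ 0.0376, f(139/28) ≈ 0.2492, f(145/28) ≈ 0.4495, f(151/28) ≈ 0.6292.
Sum = Δs · [f(115/28) + f(121/28) + f(127/28) + ...].
Sum ≈ 0.0514.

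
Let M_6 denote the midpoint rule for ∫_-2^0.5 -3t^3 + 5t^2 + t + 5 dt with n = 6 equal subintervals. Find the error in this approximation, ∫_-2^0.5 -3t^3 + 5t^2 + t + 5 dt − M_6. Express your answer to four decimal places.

Exact integral: ∫_-2^0.5 f(t) dt ≈ 36.119792.
M_6 ≈ 35.694806.
Error ≈ 36.119792 − 35.694806 ≈ 0.4250.

0.4250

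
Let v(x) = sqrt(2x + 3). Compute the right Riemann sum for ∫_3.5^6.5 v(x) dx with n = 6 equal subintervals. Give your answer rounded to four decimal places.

11.0005

Δx = (6.5 − 3.5)/6 = 0.5.
Right endpoints: 4, 4.5, 5, 5.5, 6, 6.5.
v(4) ≈ 3.3166, v(4.5) ≈ 3.4641, v(5) ≈ 3.6056, v(5.5) ≈ 3.7417, v(6) ≈ 3.8730, v(6.5) ≈ 4.0000.
Sum = Δx · [v(4) + v(4.5) + v(5) + ...].
Sum ≈ 11.0005.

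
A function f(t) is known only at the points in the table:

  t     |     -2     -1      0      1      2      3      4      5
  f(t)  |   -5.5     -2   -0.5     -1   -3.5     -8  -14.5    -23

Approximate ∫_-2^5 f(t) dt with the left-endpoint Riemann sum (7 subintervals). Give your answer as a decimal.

Δt = 1.
Sum = 1·[(-5.5) + (-2) + (-0.5) + (-1) + (-3.5) + (-8) + (-14.5)] = -35.

-35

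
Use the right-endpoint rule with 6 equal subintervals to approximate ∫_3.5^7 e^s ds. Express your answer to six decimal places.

Δs = (7 − 3.5)/6 = 7/12.
Right endpoints: 49/12, 14/3, 5.25, 35/6, 77/12, 7.
f(49/12) ≈ 59.342950, f(14/3) ≈ 106.342675, f(5.25) ≈ 190.566268, f(35/6) ≈ 341.495101, f(77/12) ≈ 611.959844, f(7) ≈ 1096.633158.
Sum = Δs · [f(49/12) + f(14/3) + f(5.25) + ...].
Sum ≈ 1403.698332.

1403.698332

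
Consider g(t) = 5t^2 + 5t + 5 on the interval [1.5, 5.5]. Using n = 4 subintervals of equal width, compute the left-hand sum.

285

Δt = (5.5 − 1.5)/4 = 1.
Left endpoints: 1.5, 2.5, 3.5, 4.5.
g(1.5) = 23.75, g(2.5) = 48.75, g(3.5) = 83.75, g(4.5) = 128.75.
Sum = Δt · [g(1.5) + g(2.5) + g(3.5) + g(4.5)].
Sum = 285.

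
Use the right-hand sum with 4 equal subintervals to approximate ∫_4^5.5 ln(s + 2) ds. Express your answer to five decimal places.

2.90266

Δs = (5.5 − 4)/4 = 0.375.
Right endpoints: 4.375, 4.75, 5.125, 5.5.
f(4.375) ≈ 1.85238, f(4.75) ≈ 1.90954, f(5.125) ≈ 1.96361, f(5.5) ≈ 2.01490.
Sum = Δs · [f(4.375) + f(4.75) + f(5.125) + f(5.5)].
Sum ≈ 2.90266.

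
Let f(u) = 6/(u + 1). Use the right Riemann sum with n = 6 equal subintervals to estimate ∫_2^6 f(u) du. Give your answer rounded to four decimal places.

Δu = (6 − 2)/6 = 2/3.
Right endpoints: 8/3, 10/3, 4, 14/3, 16/3, 6.
f(8/3) = 18/11, f(10/3) = 18/13, f(4) = 1.2, f(14/3) = 18/17, f(16/3) = 18/19, f(6) = 6/7.
Sum = Δu · [f(8/3) + f(10/3) + f(4) + ...].
Sum ≈ 4.7229.

4.7229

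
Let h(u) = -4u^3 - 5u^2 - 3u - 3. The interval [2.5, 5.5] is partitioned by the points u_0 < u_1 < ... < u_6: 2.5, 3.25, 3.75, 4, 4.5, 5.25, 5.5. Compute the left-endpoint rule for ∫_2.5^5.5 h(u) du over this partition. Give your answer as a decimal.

Subinterval widths: 0.75, 0.5, 0.25, 0.5, 0.75, 0.25.
Left endpoints: 2.5, 3.25, 3.75, 4, 4.5, 5.25.
h(2.5) = -104.25, h(3.25) = -202.875, h(3.75) = -295.5, h(4) = -351, h(4.5) = -482.25, h(5.25) = -735.375.
Sum = Σ Δu_i · h(u_i).
Sum = -974.53125.

-974.53125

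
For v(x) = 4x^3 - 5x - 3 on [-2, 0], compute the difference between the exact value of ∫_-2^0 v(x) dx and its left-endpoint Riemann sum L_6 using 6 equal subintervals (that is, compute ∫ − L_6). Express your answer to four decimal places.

4.1111

Exact integral: ∫_-2^0 v(x) dx = -12.
L_6 ≈ -16.111111.
Error ≈ -12 − (-16.111111) ≈ 4.1111.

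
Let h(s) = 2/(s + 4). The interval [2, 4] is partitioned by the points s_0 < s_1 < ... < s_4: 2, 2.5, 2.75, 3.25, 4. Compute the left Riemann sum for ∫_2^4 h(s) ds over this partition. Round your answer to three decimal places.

Subinterval widths: 0.5, 0.25, 0.5, 0.75.
Left endpoints: 2, 2.5, 2.75, 3.25.
h(2) = 1/3, h(2.5) = 4/13, h(2.75) = 8/27, h(3.25) = 8/29.
Sum = Σ Δs_i · h(s_i).
Sum ≈ 0.599.

0.599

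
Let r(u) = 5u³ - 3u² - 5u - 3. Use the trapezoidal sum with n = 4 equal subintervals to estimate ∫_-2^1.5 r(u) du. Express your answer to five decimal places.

-34.18652

Δu = (1.5 − (-2))/4 = 0.875.
r(-2) = -45, r(-1.125) = -4245/512, r(-0.25) = -2.015625, r(0.625) = -3111/512, r(1.5) = -0.375.
T_4 = (Δu/2)·[r(u_0) + 2r(u_1) + 2r(u_2) + 2r(u_3) + r(u_4)].
Sum ≈ -34.18652.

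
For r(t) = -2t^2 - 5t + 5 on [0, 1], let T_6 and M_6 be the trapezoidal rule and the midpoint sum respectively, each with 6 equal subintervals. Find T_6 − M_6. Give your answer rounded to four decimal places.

T_6 ≈ 1.824074.
M_6 ≈ 1.837963.
T_6 − M_6 ≈ -0.0139.

-0.0139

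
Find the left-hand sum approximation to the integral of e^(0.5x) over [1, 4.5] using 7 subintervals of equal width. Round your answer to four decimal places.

Δx = (4.5 − 1)/7 = 0.5.
Left endpoints: 1, 1.5, 2, 2.5, 3, 3.5, 4.
f(1) ≈ 1.6487, f(1.5) ≈ 2.1170, f(2) ≈ 2.7183, f(2.5) ≈ 3.4903, f(3) ≈ 4.4817, f(3.5) ≈ 5.7546, f(4) ≈ 7.3891.
Sum = Δx · [f(1) + f(1.5) + f(2) + ...].
Sum ≈ 13.7998.

13.7998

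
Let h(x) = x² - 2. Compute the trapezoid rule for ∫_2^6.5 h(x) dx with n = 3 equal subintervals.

81.5625

Δx = (6.5 − 2)/3 = 1.5.
h(2) = 2, h(3.5) = 10.25, h(5) = 23, h(6.5) = 40.25.
T_3 = (Δx/2)·[h(x_0) + 2h(x_1) + 2h(x_2) + h(x_3)].
Sum = 81.5625.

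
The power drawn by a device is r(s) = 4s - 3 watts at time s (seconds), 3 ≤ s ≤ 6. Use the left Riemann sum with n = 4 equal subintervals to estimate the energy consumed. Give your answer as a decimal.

40.5

Δs = (6 − 3)/4 = 0.75.
Left endpoints: 3, 3.75, 4.5, 5.25.
r(3) = 9, r(3.75) = 12, r(4.5) = 15, r(5.25) = 18.
Sum = Δs · [r(3) + r(3.75) + r(4.5) + r(5.25)].
Sum = 40.5.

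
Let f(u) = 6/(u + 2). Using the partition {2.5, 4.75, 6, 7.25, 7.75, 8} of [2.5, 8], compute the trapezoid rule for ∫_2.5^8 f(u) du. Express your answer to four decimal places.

4.8664

Subinterval widths: 2.25, 1.25, 1.25, 0.5, 0.25.
f(2.5) = 4/3, f(4.75) = 8/9, f(6) = 0.75, f(7.25) = 24/37, f(7.75) = 8/13, f(8) = 0.6.
On each subinterval the trapezoid contributes (Δu_i/2)·[f(u_{i-1}) + f(u_i)].
Sum ≈ 4.8664.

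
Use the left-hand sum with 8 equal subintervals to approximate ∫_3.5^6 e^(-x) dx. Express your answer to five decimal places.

0.03227

Δx = (6 − 3.5)/8 = 0.3125.
Left endpoints: 3.5, 3.8125, 4.125, 4.4375, 4.75, 5.0625, 5.375, 5.6875.
f(3.5) ≈ 0.03020, f(3.8125) ≈ 0.02209, f(4.125) ≈ 0.01616, f(4.4375) ≈ 0.01183, f(4.75) ≈ 0.00865, f(5.0625) ≈ 0.00633, f(5.375) ≈ 0.00463, f(5.6875) ≈ 0.00339.
Sum = Δx · [f(3.5) + f(3.8125) + f(4.125) + ...].
Sum ≈ 0.03227.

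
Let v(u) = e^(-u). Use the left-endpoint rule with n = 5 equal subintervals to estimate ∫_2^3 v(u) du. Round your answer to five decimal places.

0.09439

Δu = (3 − 2)/5 = 0.2.
Left endpoints: 2, 2.2, 2.4, 2.6, 2.8.
v(2) ≈ 0.13534, v(2.2) ≈ 0.11080, v(2.4) ≈ 0.09072, v(2.6) ≈ 0.07427, v(2.8) ≈ 0.06081.
Sum = Δu · [v(2) + v(2.2) + v(2.4) + v(2.6) + v(2.8)].
Sum ≈ 0.09439.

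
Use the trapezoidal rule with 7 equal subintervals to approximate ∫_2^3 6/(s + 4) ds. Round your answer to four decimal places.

0.9250

Δs = (3 − 2)/7 = 1/7.
f(2) = 1, f(15/7) = 42/43, f(16/7) = 21/22, f(17/7) = 14/15, f(18/7) = 21/23, f(19/7) = 42/47, f(20/7) = 0.875, f(3) = 6/7.
T_7 = (Δs/2)·[f(s_0) + 2f(s_1) + ... + 2f(s_{6}) + f(s_7)].
Sum ≈ 0.9250.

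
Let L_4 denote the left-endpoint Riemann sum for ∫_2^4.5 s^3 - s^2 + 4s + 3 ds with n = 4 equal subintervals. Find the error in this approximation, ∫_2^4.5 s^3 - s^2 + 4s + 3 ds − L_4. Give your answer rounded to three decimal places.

Exact integral: ∫_2^4.5 f(s) ds ≈ 110.80729.
L_4 ≈ 88.20801.
Error ≈ 110.80729 − 88.20801 ≈ 22.599.

22.599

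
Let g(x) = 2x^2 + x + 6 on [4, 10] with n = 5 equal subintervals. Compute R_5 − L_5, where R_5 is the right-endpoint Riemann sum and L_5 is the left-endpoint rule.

208.8

R_5 = 809.28.
L_5 = 600.48.
R_5 − L_5 = 208.8.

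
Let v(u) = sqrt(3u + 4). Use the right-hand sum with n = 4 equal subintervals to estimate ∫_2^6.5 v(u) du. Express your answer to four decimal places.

Δu = (6.5 − 2)/4 = 1.125.
Right endpoints: 3.125, 4.25, 5.375, 6.5.
v(3.125) ≈ 3.6572, v(4.25) ≈ 4.0927, v(5.375) ≈ 4.4861, v(6.5) ≈ 4.8477.
Sum = Δu · [v(3.125) + v(4.25) + v(5.375) + v(6.5)].
Sum ≈ 19.2191.

19.2191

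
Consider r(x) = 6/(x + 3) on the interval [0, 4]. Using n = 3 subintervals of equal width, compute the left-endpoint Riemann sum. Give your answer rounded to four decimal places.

Δx = (4 − 0)/3 = 4/3.
Left endpoints: 0, 4/3, 8/3.
r(0) = 2, r(4/3) = 18/13, r(8/3) = 18/17.
Sum = Δx · [r(0) + r(4/3) + r(8/3)].
Sum ≈ 5.9246.

5.9246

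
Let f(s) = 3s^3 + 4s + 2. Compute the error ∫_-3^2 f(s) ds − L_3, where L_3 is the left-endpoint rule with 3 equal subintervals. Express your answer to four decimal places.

Exact integral: ∫_-3^2 f(s) ds = -48.75.
L_3 ≈ -163.333333.
Error ≈ -48.75 − (-163.333333) ≈ 114.5833.

114.5833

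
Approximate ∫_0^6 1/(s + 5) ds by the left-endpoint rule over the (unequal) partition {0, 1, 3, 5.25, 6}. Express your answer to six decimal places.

0.887754

Subinterval widths: 1, 2, 2.25, 0.75.
Left endpoints: 0, 1, 3, 5.25.
f(0) = 0.2, f(1) = 1/6, f(3) = 0.125, f(5.25) = 4/41.
Sum = Σ Δs_i · f(s_i).
Sum ≈ 0.887754.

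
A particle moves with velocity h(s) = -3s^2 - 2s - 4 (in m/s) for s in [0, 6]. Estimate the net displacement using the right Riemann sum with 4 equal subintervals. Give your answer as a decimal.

-372.75

Δs = (6 − 0)/4 = 1.5.
Right endpoints: 1.5, 3, 4.5, 6.
h(1.5) = -13.75, h(3) = -37, h(4.5) = -73.75, h(6) = -124.
Sum = Δs · [h(1.5) + h(3) + h(4.5) + h(6)].
Sum = -372.75.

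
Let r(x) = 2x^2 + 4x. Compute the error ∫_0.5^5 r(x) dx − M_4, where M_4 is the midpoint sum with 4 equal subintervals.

Exact integral: ∫_0.5^5 r(x) dx = 132.75.
M_4 = 131.80078125.
Error = 132.75 − 131.80078125 = 0.94921875.

0.94921875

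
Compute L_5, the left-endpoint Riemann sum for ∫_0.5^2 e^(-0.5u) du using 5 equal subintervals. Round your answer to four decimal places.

Δu = (2 − 0.5)/5 = 0.3.
Left endpoints: 0.5, 0.8, 1.1, 1.4, 1.7.
f(0.5) ≈ 0.7788, f(0.8) ≈ 0.6703, f(1.1) ≈ 0.5769, f(1.4) ≈ 0.4966, f(1.7) ≈ 0.4274.
Sum = Δu · [f(0.5) + f(0.8) + f(1.1) + f(1.4) + f(1.7)].
Sum ≈ 0.8850.

0.8850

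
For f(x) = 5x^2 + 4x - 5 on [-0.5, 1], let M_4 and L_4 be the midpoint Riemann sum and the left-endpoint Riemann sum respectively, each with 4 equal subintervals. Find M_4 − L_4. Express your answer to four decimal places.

1.5645

M_4 ≈ -4.212891.
L_4 = -5.77734375.
M_4 − L_4 ≈ 1.5645.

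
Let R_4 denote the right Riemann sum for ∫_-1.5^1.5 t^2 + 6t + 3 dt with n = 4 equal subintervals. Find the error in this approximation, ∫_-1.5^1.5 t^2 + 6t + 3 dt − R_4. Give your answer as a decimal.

Exact integral: ∫_-1.5^1.5 f(t) dt = 11.25.
R_4 = 18.28125.
Error = 11.25 − 18.28125 = -7.03125.

-7.03125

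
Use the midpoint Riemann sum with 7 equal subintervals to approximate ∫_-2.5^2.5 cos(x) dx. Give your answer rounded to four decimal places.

1.2228

Δx = (2.5 − (-2.5))/7 = 5/7.
Midpoints: -15/7, -10/7, -5/7, 0, 5/7, 10/7, 15/7.
f(-15/7) ≈ -0.5414, f(-10/7) ≈ 0.1417, f(-5/7) ≈ 0.7556, f(0) ≈ 1.0000, f(5/7) ≈ 0.7556, f(10/7) ≈ 0.1417, f(15/7) ≈ -0.5414.
Sum = Δx · [f(-15/7) + f(-10/7) + f(-5/7) + ...].
Sum ≈ 1.2228.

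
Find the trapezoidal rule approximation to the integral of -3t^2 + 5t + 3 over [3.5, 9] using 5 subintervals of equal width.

-501.0775

Δt = (9 − 3.5)/5 = 1.1.
f(3.5) = -16.25, f(4.6) = -37.48, f(5.7) = -65.97, f(6.8) = -101.72, f(7.9) = -144.73, f(9) = -195.
T_5 = (Δt/2)·[f(t_0) + 2f(t_1) + ... + 2f(t_{4}) + f(t_5)].
Sum = -501.0775.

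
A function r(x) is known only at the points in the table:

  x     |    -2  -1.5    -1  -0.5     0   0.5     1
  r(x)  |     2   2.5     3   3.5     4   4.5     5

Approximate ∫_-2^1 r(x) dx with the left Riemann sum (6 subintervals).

9.75

Δx = 0.5.
Sum = 0.5·[2 + 2.5 + 3 + 3.5 + 4 + 4.5] = 9.75.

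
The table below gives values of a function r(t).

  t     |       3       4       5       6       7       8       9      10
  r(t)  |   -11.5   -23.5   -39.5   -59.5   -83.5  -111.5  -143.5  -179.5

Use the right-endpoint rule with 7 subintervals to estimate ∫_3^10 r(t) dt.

Δt = 1.
Sum = 1·[(-23.5) + (-39.5) + (-59.5) + (-83.5) + (-111.5) + (-143.5) + (-179.5)] = -640.5.

-640.5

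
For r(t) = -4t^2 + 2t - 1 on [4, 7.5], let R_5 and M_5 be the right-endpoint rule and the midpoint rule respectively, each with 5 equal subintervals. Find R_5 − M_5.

R_5 = -495.46.
M_5 = -439.845.
R_5 − M_5 = -55.615.

-55.615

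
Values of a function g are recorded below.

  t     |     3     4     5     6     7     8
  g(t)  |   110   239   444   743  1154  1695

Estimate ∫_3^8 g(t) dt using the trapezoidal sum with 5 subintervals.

3482.5

Δt = 1.
T_5 = (1/2)·[110 + 2·239 + 2·444 + 2·743 + 2·1154 + 1695] = 3482.5.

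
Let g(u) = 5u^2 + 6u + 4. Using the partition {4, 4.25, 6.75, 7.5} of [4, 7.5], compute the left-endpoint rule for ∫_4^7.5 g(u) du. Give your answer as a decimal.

Subinterval widths: 0.25, 2.5, 0.75.
Left endpoints: 4, 4.25, 6.75.
g(4) = 108, g(4.25) = 119.8125, g(6.75) = 272.3125.
Sum = Σ Δu_i · g(u_i).
Sum = 530.765625.

530.765625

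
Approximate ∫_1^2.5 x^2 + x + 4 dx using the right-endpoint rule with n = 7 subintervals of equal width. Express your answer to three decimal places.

14.235

Δx = (2.5 − 1)/7 = 3/14.
Right endpoints: 17/14, 10/7, 23/14, 13/7, 29/14, 16/7, 2.5.
f(17/14) = 1311/196, f(10/7) = 366/49, f(23/14) = 1635/196, f(13/7) = 456/49, f(29/14) = 2031/196, f(16/7) = 564/49, f(2.5) = 12.75.
Sum = Δx · [f(17/14) + f(10/7) + f(23/14) + ...].
Sum ≈ 14.235.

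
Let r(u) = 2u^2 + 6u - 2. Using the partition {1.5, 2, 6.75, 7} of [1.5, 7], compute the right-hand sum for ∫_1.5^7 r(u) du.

Subinterval widths: 0.5, 4.75, 0.25.
Right endpoints: 2, 6.75, 7.
r(2) = 18, r(6.75) = 129.625, r(7) = 138.
Sum = Σ Δu_i · r(u_i).
Sum = 659.21875.

659.21875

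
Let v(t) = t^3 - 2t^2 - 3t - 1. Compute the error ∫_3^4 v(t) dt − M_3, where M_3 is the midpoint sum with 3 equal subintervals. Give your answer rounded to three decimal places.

0.079

Exact integral: ∫_3^4 v(t) dt ≈ 7.58333.
M_3 ≈ 7.50463.
Error ≈ 7.58333 − 7.50463 ≈ 0.079.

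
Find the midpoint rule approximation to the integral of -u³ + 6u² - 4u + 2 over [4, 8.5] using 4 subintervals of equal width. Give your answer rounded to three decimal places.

-238.214

Δu = (8.5 − 4)/4 = 1.125.
Midpoints: 4.5625, 5.6875, 6.8125, 7.9375.
f(4.5625) = 56007/4096, f(5.6875) = -43587/4096, f(6.8125) = -257877/4096, f(7.9375) = -621855/4096.
Sum = Δu · [f(4.5625) + f(5.6875) + f(6.8125) + f(7.9375)].
Sum ≈ -238.214.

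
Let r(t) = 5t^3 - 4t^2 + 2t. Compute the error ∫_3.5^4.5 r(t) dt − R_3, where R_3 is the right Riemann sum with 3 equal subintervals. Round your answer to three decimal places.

-36.245

Exact integral: ∫_3.5^4.5 r(t) dt ≈ 268.66667.
R_3 ≈ 304.91204.
Error ≈ 268.66667 − 304.91204 ≈ -36.245.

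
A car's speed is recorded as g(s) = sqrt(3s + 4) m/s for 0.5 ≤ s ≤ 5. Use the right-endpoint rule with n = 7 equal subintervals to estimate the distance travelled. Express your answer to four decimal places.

Δs = (5 − 0.5)/7 = 9/14.
Right endpoints: 8/7, 25/14, 17/7, 43/14, 26/7, 61/14, 5.
g(8/7) ≈ 2.7255, g(25/14) ≈ 3.0589, g(17/7) ≈ 3.3594, g(43/14) ≈ 3.6351, g(26/7) ≈ 3.8914, g(61/14) ≈ 4.1318, g(5) ≈ 4.3589.
Sum = Δs · [g(8/7) + g(25/14) + g(17/7) + ...].
Sum ≈ 16.1750.

16.1750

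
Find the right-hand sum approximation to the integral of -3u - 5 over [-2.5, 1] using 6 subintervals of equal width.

-12.6875

Δu = (1 − (-2.5))/6 = 7/12.
Right endpoints: -23/12, -4/3, -0.75, -1/6, 5/12, 1.
f(-23/12) = 0.75, f(-4/3) = -1, f(-0.75) = -2.75, f(-1/6) = -4.5, f(5/12) = -6.25, f(1) = -8.
Sum = Δu · [f(-23/12) + f(-4/3) + f(-0.75) + ...].
Sum = -12.6875.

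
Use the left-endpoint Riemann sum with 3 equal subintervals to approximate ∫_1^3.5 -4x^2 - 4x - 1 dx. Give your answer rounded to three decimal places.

-59.074

Δx = (3.5 − 1)/3 = 5/6.
Left endpoints: 1, 11/6, 8/3.
f(1) = -9, f(11/6) = -196/9, f(8/3) = -361/9.
Sum = Δx · [f(1) + f(11/6) + f(8/3)].
Sum ≈ -59.074.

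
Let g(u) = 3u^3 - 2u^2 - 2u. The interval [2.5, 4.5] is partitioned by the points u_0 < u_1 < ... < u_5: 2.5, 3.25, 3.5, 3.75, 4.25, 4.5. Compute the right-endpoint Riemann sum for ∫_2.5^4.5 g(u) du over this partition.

260.25

Subinterval widths: 0.75, 0.25, 0.25, 0.5, 0.25.
Right endpoints: 3.25, 3.5, 3.75, 4.25, 4.5.
g(3.25) = 75.359375, g(3.5) = 97.125, g(3.75) = 122.578125, g(4.25) = 185.671875, g(4.5) = 223.875.
Sum = Σ Δu_i · g(u_i).
Sum = 260.25.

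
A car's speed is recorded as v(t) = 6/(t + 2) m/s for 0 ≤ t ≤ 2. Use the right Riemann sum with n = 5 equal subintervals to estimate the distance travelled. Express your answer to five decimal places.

Δt = (2 − 0)/5 = 0.4.
Right endpoints: 0.4, 0.8, 1.2, 1.6, 2.
v(0.4) = 2.5, v(0.8) = 15/7, v(1.2) = 1.875, v(1.6) = 5/3, v(2) = 1.5.
Sum = Δt · [v(0.4) + v(0.8) + v(1.2) + v(1.6) + v(2)].
Sum ≈ 3.87381.

3.87381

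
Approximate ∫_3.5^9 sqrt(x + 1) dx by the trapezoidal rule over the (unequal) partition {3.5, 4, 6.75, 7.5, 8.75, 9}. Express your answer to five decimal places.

14.68837

Subinterval widths: 0.5, 2.75, 0.75, 1.25, 0.25.
f(3.5) ≈ 2.12132, f(4) ≈ 2.23607, f(6.75) ≈ 2.78388, f(7.5) ≈ 2.91548, f(8.75) ≈ 3.12250, f(9) ≈ 3.16228.
On each subinterval the trapezoid contributes (Δx_i/2)·[f(x_{i-1}) + f(x_i)].
Sum ≈ 14.68837.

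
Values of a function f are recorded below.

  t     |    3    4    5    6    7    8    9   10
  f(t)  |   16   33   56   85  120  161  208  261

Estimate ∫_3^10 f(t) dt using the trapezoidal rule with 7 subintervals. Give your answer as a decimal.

801.5

Δt = 1.
T_7 = (1/2)·[16 + 2·33 + 2·56 + 2·85 + 2·120 + 2·161 + 2·208 + 261] = 801.5.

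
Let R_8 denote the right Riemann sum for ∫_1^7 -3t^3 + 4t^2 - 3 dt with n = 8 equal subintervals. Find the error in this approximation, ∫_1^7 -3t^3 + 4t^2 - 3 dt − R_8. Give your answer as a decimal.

330.75

Exact integral: ∫_1^7 f(t) dt = -1362.
R_8 = -1692.75.
Error = -1362 − (-1692.75) = 330.75.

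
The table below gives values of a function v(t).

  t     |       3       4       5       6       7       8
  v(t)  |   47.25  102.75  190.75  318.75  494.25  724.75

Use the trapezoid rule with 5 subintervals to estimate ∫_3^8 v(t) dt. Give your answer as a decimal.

Δt = 1.
T_5 = (1/2)·[47.25 + 2·102.75 + 2·190.75 + 2·318.75 + 2·494.25 + 724.75] = 1492.5.

1492.5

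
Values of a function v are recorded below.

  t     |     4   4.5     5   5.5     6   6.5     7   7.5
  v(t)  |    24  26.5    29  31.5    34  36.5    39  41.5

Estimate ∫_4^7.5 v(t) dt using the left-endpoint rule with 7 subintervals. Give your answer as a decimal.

Δt = 0.5.
Sum = 0.5·[24 + 26.5 + 29 + 31.5 + 34 + 36.5 + 39] = 110.25.

110.25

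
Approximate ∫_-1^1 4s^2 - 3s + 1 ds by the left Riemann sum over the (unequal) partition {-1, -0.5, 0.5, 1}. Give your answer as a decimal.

Subinterval widths: 0.5, 1, 0.5.
Left endpoints: -1, -0.5, 0.5.
f(-1) = 8, f(-0.5) = 3.5, f(0.5) = 0.5.
Sum = Σ Δs_i · f(s_i).
Sum = 7.75.

7.75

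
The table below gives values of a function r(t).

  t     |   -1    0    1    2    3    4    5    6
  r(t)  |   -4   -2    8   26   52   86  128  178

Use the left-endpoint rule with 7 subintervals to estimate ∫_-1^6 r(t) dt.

Δt = 1.
Sum = 1·[(-4) + (-2) + 8 + 26 + 52 + 86 + 128] = 294.

294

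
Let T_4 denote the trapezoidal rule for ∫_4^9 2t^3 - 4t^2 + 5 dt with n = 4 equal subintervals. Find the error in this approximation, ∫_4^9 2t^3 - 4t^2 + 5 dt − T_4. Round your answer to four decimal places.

-45.5729

Exact integral: ∫_4^9 f(t) dt ≈ 2290.833333.
T_4 = 2336.40625.
Error ≈ 2290.833333 − 2336.40625 ≈ -45.5729.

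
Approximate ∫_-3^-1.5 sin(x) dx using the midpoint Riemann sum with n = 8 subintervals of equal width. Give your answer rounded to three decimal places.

-1.062

Δx = (-1.5 − (-3))/8 = 0.1875.
Midpoints: -2.90625, -2.71875, -2.53125, -2.34375, -2.15625, -1.96875, -1.78125, -1.59375.
f(-2.90625) ≈ -0.233, f(-2.71875) ≈ -0.410, f(-2.53125) ≈ -0.573, f(-2.34375) ≈ -0.716, f(-2.15625) ≈ -0.833, f(-1.96875) ≈ -0.922, f(-1.78125) ≈ -0.978, f(-1.59375) ≈ -1.000.
Sum = Δx · [f(-2.90625) + f(-2.71875) + f(-2.53125) + ...].
Sum ≈ -1.062.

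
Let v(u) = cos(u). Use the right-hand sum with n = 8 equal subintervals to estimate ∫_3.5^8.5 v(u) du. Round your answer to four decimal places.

1.2161

Δu = (8.5 − 3.5)/8 = 0.625.
Right endpoints: 4.125, 4.75, 5.375, 6, 6.625, 7.25, 7.875, 8.5.
v(4.125) ≈ -0.5542, v(4.75) ≈ 0.0376, v(5.375) ≈ 0.6152, v(6) ≈ 0.9602, v(6.625) ≈ 0.9421, v(7.25) ≈ 0.5679, v(7.875) ≈ -0.0210, v(8.5) ≈ -0.6020.
Sum = Δu · [v(4.125) + v(4.75) + v(5.375) + ...].
Sum ≈ 1.2161.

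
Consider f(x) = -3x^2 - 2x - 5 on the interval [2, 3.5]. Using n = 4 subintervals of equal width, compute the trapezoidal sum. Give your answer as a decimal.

Δx = (3.5 − 2)/4 = 0.375.
f(2) = -21, f(2.375) = -26.671875, f(2.75) = -33.1875, f(3.125) = -40.546875, f(3.5) = -48.75.
T_4 = (Δx/2)·[f(x_0) + 2f(x_1) + 2f(x_2) + 2f(x_3) + f(x_4)].
Sum = -50.73046875.

-50.73046875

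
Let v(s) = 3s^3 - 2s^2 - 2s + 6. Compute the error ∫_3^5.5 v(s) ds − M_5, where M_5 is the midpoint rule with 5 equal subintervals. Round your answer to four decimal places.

Exact integral: ∫_3^5.5 v(s) ds ≈ 526.380208.
M_5 = 524.4921875.
Error ≈ 526.380208 − 524.4921875 ≈ 1.8880.

1.8880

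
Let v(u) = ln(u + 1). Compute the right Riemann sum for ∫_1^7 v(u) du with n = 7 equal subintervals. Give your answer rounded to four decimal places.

Δu = (7 − 1)/7 = 6/7.
Right endpoints: 13/7, 19/7, 25/7, 31/7, 37/7, 43/7, 7.
v(13/7) ≈ 1.0498, v(19/7) ≈ 1.3122, v(25/7) ≈ 1.5198, v(31/7) ≈ 1.6917, v(37/7) ≈ 1.8383, v(43/7) ≈ 1.9661, v(7) ≈ 2.0794.
Sum = Δu · [v(13/7) + v(19/7) + v(25/7) + ...].
Sum ≈ 9.8206.

9.8206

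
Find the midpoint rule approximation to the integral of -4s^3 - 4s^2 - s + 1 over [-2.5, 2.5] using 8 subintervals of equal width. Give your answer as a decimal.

-36.015625

Δs = (2.5 − (-2.5))/8 = 0.625.
Midpoints: -2.1875, -1.5625, -0.9375, -0.3125, 0.3125, 0.9375, 1.5625, 2.1875.
f(-2.1875) = 26539/1024, f(-1.5625) = 8249/1024, f(-0.9375) = 1759/1024, f(-0.3125) = 1069/1024, f(0.3125) = 179/1024, f(0.9375) = -6911/1024, f(1.5625) = -26201/1024, f(2.1875) = -63691/1024.
Sum = Δs · [f(-2.1875) + f(-1.5625) + f(-0.9375) + ...].
Sum = -36.015625.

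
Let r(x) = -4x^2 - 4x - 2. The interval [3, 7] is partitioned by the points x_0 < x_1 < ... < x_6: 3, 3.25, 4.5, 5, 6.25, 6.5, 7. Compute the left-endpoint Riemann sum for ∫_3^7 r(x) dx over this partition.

Subinterval widths: 0.25, 1.25, 0.5, 1.25, 0.25, 0.5.
Left endpoints: 3, 3.25, 4.5, 5, 6.25, 6.5.
r(3) = -50, r(3.25) = -57.25, r(4.5) = -101, r(5) = -122, r(6.25) = -183.25, r(6.5) = -197.
Sum = Σ Δx_i · r(x_i).
Sum = -431.375.

-431.375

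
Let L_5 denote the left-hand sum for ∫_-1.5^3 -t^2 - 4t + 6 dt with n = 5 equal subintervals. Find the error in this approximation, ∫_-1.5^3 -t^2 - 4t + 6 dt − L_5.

Exact integral: ∫_-1.5^3 f(t) dt = 3.375.
L_5 = 13.905.
Error = 3.375 − 13.905 = -10.53.

-10.53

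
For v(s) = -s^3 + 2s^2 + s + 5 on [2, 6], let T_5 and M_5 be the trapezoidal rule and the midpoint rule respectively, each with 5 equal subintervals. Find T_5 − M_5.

T_5 = -149.6.
M_5 = -143.2.
T_5 − M_5 = -6.4.

-6.4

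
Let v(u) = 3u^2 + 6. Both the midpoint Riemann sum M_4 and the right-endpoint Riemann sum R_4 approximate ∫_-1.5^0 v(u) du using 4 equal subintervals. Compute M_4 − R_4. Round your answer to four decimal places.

1.1074

M_4 ≈ 12.322266.
R_4 = 11.21484375.
M_4 − R_4 ≈ 1.1074.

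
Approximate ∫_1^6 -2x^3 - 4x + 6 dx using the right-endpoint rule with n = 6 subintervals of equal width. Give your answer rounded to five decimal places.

-887.15278

Δx = (6 − 1)/6 = 5/6.
Right endpoints: 11/6, 8/3, 3.5, 13/3, 31/6, 6.
f(11/6) = -1475/108, f(8/3) = -1150/27, f(3.5) = -93.75, f(13/3) = -4700/27, f(31/6) = -31375/108, f(6) = -450.
Sum = Δx · [f(11/6) + f(8/3) + f(3.5) + ...].
Sum ≈ -887.15278.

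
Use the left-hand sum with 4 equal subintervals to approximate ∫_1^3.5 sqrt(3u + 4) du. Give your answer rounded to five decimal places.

Δu = (3.5 − 1)/4 = 0.625.
Left endpoints: 1, 1.625, 2.25, 2.875.
f(1) ≈ 2.64575, f(1.625) ≈ 2.97909, f(2.25) ≈ 3.27872, f(2.875) ≈ 3.55317.
Sum = Δu · [f(1) + f(1.625) + f(2.25) + f(2.875)].
Sum ≈ 7.78546.

7.78546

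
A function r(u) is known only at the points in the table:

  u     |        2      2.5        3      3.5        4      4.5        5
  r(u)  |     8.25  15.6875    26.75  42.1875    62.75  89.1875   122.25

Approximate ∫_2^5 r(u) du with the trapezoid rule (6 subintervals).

Δu = 0.5.
T_6 = (0.5/2)·[8.25 + 2·15.6875 + 2·26.75 + 2·42.1875 + 2·62.75 + 2·89.1875 + 122.25] = 150.90625.

150.90625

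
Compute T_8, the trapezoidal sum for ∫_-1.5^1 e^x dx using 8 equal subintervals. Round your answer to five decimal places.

2.51542

Δx = (1 − (-1.5))/8 = 0.3125.
f(-1.5) ≈ 0.22313, f(-1.1875) ≈ 0.30498, f(-0.875) ≈ 0.41686, f(-0.5625) ≈ 0.56978, f(-0.25) ≈ 0.77880, f(0.0625) ≈ 1.06449, f(0.375) ≈ 1.45499, f(0.6875) ≈ 1.98874, f(1) ≈ 2.71828.
T_8 = (Δx/2)·[f(x_0) + 2f(x_1) + ... + 2f(x_{7}) + f(x_8)].
Sum ≈ 2.51542.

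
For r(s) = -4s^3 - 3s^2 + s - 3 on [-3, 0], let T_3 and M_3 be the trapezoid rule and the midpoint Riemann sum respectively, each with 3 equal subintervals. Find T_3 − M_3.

11.25

T_3 = 48.
M_3 = 36.75.
T_3 − M_3 = 11.25.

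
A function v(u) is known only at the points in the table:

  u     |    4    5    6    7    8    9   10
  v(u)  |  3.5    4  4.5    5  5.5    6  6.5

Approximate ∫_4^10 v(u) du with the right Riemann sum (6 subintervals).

Δu = 1.
Sum = 1·[4 + 4.5 + 5 + 5.5 + 6 + 6.5] = 31.5.

31.5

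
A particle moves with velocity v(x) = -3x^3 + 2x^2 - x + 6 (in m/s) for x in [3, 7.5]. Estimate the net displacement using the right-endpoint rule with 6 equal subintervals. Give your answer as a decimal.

Δx = (7.5 − 3)/6 = 0.75.
Right endpoints: 3.75, 4.5, 5.25, 6, 6.75, 7.5.
v(3.75) = -127.828125, v(4.5) = -231.375, v(5.25) = -378.234375, v(6) = -576, v(6.75) = -832.265625, v(7.5) = -1154.625.
Sum = Δx · [v(3.75) + v(4.5) + v(5.25) + ...].
Sum = -2475.24609375.

-2475.24609375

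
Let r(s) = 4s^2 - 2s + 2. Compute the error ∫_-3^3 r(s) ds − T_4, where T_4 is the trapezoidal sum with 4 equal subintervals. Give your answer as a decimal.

Exact integral: ∫_-3^3 r(s) ds = 84.
T_4 = 93.
Error = 84 − 93 = -9.

-9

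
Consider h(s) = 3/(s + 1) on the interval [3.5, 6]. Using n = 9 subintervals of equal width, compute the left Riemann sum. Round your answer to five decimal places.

Δs = (6 − 3.5)/9 = 5/18.
Left endpoints: 3.5, 34/9, 73/18, 13/3, 83/18, 44/9, 31/6, 49/9, 103/18.
h(3.5) = 2/3, h(34/9) = 27/43, h(73/18) = 54/91, h(13/3) = 0.5625, h(83/18) = 54/101, h(44/9) = 27/53, h(31/6) = 18/37, h(49/9) = 27/58, h(103/18) = 54/121.
Sum = Δs · [h(3.5) + h(34/9) + h(73/18) + ...].
Sum ≈ 1.35913.

1.35913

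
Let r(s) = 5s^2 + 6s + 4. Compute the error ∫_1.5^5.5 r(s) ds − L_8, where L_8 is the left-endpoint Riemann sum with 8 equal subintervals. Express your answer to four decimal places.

Exact integral: ∫_1.5^5.5 r(s) ds ≈ 371.666667.
L_8 = 331.5.
Error ≈ 371.666667 − 331.5 ≈ 40.1667.

40.1667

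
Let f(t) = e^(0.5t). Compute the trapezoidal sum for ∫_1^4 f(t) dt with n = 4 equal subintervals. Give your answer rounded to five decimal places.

11.61489

Δt = (4 − 1)/4 = 0.75.
f(1) ≈ 1.64872, f(1.75) ≈ 2.39888, f(2.5) ≈ 3.49034, f(3.25) ≈ 5.07842, f(4) ≈ 7.38906.
T_4 = (Δt/2)·[f(t_0) + 2f(t_1) + 2f(t_2) + 2f(t_3) + f(t_4)].
Sum ≈ 11.61489.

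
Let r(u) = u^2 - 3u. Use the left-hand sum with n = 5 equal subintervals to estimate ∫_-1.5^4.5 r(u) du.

Δu = (4.5 − (-1.5))/5 = 1.2.
Left endpoints: -1.5, -0.3, 0.9, 2.1, 3.3.
r(-1.5) = 6.75, r(-0.3) = 0.99, r(0.9) = -1.89, r(2.1) = -1.89, r(3.3) = 0.99.
Sum = Δu · [r(-1.5) + r(-0.3) + r(0.9) + r(2.1) + r(3.3)].
Sum = 5.94.

5.94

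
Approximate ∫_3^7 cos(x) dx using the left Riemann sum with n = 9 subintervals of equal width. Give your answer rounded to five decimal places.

Δx = (7 − 3)/9 = 4/9.
Left endpoints: 3, 31/9, 35/9, 13/3, 43/9, 47/9, 17/3, 55/9, 59/9.
f(3) ≈ -0.98999, f(31/9) ≈ -0.95449, f(35/9) ≈ -0.73353, f(13/3) ≈ -0.37004, f(43/9) ≈ 0.06534, f(47/9) ≈ 0.48803, f(17/3) ≈ 0.81590, f(55/9) ≈ 0.98523, f(59/9) ≈ 0.96314.
Sum = Δx · [f(3) + f(31/9) + f(35/9) + ...].
Sum ≈ 0.11981.

0.11981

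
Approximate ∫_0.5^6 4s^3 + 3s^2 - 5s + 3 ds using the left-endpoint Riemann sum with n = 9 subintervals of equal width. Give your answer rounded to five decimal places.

1165.10031

Δs = (6 − 0.5)/9 = 11/18.
Left endpoints: 0.5, 10/9, 31/18, 7/3, 53/18, 32/9, 25/6, 43/9, 97/18.
f(0.5) = 1.75, f(10/9) = 4837/729, f(31/18) = 69167/2916, f(7/3) = 1579/27, f(53/18) = 339415/2916, f(32/9) = 147947/729, f(25/6) = 34949/108, f(43/9) = 352723/729, f(97/18) = 2009567/2916.
Sum = Δs · [f(0.5) + f(10/9) + f(31/18) + ...].
Sum ≈ 1165.10031.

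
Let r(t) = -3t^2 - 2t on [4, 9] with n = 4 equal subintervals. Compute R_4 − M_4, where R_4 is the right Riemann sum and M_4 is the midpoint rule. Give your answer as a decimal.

-133.984375

R_4 = -862.03125.
M_4 = -728.046875.
R_4 − M_4 = -133.984375.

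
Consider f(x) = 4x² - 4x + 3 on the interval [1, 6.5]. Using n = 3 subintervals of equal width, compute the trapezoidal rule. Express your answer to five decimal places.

311.15741

Δx = (6.5 − 1)/3 = 11/6.
f(1) = 3, f(17/6) = 214/9, f(14/3) = 643/9, f(6.5) = 146.
T_3 = (Δx/2)·[f(x_0) + 2f(x_1) + 2f(x_2) + f(x_3)].
Sum ≈ 311.15741.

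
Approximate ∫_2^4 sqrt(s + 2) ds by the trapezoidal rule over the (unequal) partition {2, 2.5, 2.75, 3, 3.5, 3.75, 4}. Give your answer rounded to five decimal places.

4.46400

Subinterval widths: 0.5, 0.25, 0.25, 0.5, 0.25, 0.25.
f(2) ≈ 2.00000, f(2.5) ≈ 2.12132, f(2.75) ≈ 2.17945, f(3) ≈ 2.23607, f(3.5) ≈ 2.34521, f(3.75) ≈ 2.39792, f(4) ≈ 2.44949.
On each subinterval the trapezoid contributes (Δs_i/2)·[f(s_{i-1}) + f(s_i)].
Sum ≈ 4.46400.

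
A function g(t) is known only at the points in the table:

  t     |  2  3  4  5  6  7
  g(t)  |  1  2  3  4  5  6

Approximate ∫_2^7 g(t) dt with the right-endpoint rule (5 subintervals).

20

Δt = 1.
Sum = 1·[2 + 3 + 4 + 5 + 6] = 20.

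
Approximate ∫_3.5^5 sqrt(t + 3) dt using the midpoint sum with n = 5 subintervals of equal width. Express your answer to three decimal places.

Δt = (5 − 3.5)/5 = 0.3.
Midpoints: 3.65, 3.95, 4.25, 4.55, 4.85.
f(3.65) ≈ 2.579, f(3.95) ≈ 2.636, f(4.25) ≈ 2.693, f(4.55) ≈ 2.748, f(4.85) ≈ 2.802.
Sum = Δt · [f(3.65) + f(3.95) + f(4.25) + f(4.55) + f(4.85)].
Sum ≈ 4.037.

4.037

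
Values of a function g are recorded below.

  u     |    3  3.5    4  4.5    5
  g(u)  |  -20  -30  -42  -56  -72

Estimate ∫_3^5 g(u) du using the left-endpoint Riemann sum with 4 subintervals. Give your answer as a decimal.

Δu = 0.5.
Sum = 0.5·[(-20) + (-30) + (-42) + (-56)] = -74.

-74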